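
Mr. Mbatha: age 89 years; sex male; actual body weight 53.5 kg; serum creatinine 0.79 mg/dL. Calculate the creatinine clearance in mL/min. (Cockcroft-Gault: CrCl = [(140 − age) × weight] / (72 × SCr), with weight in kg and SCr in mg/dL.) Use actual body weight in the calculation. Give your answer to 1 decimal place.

48.0 mL/min

CrCl = (140 − 89) × 53.5 / (72 × 0.79) = 2728.5 / 56.88 ≈ 48.0 mL/min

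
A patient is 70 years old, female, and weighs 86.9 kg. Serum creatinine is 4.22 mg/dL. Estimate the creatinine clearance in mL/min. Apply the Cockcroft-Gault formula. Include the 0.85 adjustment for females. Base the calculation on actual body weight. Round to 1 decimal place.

CrCl = (140 − 70) × 86.9 / (72 × 4.22) × 0.85 = 6083.0 / 303.84 × 0.85 ≈ 17.0 mL/min

17.0 mL/min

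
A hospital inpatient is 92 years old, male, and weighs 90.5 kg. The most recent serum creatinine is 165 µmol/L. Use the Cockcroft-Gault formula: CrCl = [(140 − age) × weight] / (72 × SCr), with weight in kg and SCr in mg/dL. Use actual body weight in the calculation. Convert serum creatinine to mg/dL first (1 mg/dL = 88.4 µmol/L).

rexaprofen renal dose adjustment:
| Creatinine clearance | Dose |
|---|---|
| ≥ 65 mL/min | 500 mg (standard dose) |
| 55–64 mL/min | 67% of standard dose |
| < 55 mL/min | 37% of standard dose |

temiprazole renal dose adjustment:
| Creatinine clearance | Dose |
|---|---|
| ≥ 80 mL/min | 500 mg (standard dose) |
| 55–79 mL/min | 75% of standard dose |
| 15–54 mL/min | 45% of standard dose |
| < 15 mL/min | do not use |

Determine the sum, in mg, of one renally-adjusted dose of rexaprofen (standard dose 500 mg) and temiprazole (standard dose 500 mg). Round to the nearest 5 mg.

410 mg

SCr = 165 / 88.4 = 1.867 mg/dL
CrCl = (140 − 92) × 90.5 / (72 × 1.867) = 4344.0 / 134.42 ≈ 32.3 mL/min
CrCl ≈ 32 mL/min.
rexaprofen: < 55 mL/min → 37% of 500 mg = 185 mg.
temiprazole: 15–54 mL/min → 45% of 500 mg = 225 mg.
Total = 185 + 225 = 410 mg.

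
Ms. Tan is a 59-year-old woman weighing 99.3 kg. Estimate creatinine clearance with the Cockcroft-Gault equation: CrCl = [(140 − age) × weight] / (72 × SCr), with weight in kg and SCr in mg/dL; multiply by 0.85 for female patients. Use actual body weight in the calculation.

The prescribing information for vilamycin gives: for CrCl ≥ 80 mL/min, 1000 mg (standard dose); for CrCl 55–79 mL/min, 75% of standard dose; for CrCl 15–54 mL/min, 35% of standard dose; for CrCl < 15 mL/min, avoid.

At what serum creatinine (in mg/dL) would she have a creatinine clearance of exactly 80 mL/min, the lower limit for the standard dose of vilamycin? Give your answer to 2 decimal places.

1.19 mg/dL

Standard dose requires CrCl ≥ 80 mL/min.
Set (140 − 59) × 99.3 × 0.85 / (72 × SCr) = 80
SCr = (140 − 59) × 99.3 × 0.85 / (72 × 80) = 1.187 mg/dL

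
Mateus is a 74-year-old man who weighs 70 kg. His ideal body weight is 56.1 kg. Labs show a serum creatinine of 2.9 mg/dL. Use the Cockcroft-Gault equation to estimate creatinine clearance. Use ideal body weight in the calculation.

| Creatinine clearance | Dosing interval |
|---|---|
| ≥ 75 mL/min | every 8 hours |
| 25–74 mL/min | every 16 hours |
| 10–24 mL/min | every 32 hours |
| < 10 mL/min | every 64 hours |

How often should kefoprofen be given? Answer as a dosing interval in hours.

CrCl = (140 − 74) × 56.1 / (72 × 2.9) = 3702.6 / 208.80 ≈ 17.7 mL/min
CrCl ≈ 18 mL/min → bracket 10–24 mL/min → every 32 hours.

every 32 hours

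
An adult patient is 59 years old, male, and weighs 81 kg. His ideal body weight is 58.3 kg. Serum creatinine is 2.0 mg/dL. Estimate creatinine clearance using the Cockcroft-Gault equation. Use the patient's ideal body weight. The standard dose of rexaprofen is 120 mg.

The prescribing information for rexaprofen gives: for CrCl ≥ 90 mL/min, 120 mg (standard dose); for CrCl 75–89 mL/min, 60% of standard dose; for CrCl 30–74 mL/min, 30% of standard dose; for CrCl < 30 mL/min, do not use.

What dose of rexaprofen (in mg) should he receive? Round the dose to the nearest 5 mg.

CrCl = (140 − 59) × 58.3 / (72 × 2) = 4722.3 / 144.00 ≈ 32.8 mL/min
CrCl ≈ 33 mL/min → bracket 30–74 mL/min.
30% of 120 mg = 36 mg → 35 mg

35 mg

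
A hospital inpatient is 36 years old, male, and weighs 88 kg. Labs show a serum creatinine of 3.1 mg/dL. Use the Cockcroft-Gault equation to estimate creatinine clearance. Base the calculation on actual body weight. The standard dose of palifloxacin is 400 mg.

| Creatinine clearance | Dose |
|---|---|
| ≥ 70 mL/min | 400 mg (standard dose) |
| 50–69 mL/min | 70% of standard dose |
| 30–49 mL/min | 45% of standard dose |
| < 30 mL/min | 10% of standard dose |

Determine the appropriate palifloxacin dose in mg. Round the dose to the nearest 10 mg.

180 mg

CrCl = (140 − 36) × 88 / (72 × 3.1) = 9152.0 / 223.20 ≈ 41.0 mL/min
CrCl ≈ 41 mL/min → bracket 30–49 mL/min.
45% of 400 mg = 180 mg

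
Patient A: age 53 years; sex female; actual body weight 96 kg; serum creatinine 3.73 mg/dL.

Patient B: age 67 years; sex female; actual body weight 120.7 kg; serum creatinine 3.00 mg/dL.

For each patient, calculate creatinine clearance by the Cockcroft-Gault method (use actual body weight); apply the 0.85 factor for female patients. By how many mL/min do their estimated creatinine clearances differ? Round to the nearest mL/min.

Patient A: CrCl = (140 − 53) × 96 / (72 × 3.73) × 0.85 = 8352.0 / 268.56 × 0.85 ≈ 26.4 mL/min
Patient B: CrCl = (140 − 67) × 120.7 / (72 × 3) × 0.85 = 8811.1 / 216.00 × 0.85 ≈ 34.7 mL/min
|26.4 − 34.7| = 8.3 mL/min

8 mL/min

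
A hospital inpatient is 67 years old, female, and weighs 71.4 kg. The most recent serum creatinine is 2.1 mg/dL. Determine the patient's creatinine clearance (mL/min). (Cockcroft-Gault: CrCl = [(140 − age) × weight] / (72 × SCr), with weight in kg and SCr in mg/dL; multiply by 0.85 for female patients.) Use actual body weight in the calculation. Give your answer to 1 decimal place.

CrCl = (140 − 67) × 71.4 / (72 × 2.1) × 0.85 = 5212.2 / 151.20 × 0.85 ≈ 29.3 mL/min

29.3 mL/min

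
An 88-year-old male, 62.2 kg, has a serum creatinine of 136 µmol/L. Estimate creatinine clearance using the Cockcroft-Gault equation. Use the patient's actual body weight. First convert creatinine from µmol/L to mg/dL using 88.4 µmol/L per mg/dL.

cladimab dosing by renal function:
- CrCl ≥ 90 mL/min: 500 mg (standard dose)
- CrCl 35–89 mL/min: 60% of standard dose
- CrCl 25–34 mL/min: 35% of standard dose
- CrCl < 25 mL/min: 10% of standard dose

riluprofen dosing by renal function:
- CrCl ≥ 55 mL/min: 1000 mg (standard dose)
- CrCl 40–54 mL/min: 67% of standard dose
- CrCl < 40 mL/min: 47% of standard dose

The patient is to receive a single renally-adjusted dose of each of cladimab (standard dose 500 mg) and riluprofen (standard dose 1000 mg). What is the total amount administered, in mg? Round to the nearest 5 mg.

SCr = 136 / 88.4 = 1.538 mg/dL
CrCl = (140 − 88) × 62.2 / (72 × 1.538) = 3234.4 / 110.74 ≈ 29.2 mL/min
CrCl ≈ 29 mL/min.
cladimab: 25–34 mL/min → 35% of 500 mg = 175 mg.
riluprofen: < 40 mL/min → 47% of 1000 mg = 470 mg.
Total = 175 + 470 = 645 mg.

645 mg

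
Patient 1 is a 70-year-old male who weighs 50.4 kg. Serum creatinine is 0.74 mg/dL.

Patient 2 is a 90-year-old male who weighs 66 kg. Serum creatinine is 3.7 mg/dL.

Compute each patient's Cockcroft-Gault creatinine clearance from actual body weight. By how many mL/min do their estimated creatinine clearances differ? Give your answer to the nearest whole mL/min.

Patient 1: CrCl = (140 − 70) × 50.4 / (72 × 0.74) = 3528.0 / 53.28 ≈ 66.2 mL/min
Patient 2: CrCl = (140 − 90) × 66 / (72 × 3.7) = 3300.0 / 266.40 ≈ 12.4 mL/min
|66.2 − 12.4| = 53.8 mL/min

54 mL/min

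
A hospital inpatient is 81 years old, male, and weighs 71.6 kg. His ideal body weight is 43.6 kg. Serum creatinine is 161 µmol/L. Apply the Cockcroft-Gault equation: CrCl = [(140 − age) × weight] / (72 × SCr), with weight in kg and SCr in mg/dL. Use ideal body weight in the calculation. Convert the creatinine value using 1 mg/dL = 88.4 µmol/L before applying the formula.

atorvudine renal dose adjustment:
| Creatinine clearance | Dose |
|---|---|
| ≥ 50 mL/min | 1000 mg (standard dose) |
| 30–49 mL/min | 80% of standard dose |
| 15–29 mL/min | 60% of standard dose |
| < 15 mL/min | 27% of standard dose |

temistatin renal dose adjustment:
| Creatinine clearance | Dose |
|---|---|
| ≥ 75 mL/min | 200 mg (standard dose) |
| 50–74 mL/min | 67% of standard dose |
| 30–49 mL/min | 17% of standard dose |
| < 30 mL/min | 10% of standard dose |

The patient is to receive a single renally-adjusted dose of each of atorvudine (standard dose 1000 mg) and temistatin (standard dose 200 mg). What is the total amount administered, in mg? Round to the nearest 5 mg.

620 mg

SCr = 161 / 88.4 = 1.821 mg/dL
CrCl = (140 − 81) × 43.6 / (72 × 1.821) = 2572.4 / 131.11 ≈ 19.6 mL/min
CrCl ≈ 20 mL/min.
atorvudine: 15–29 mL/min → 60% of 1000 mg = 600 mg.
temistatin: < 30 mL/min → 10% of 200 mg = 20 mg.
Total = 600 + 20 = 620 mg.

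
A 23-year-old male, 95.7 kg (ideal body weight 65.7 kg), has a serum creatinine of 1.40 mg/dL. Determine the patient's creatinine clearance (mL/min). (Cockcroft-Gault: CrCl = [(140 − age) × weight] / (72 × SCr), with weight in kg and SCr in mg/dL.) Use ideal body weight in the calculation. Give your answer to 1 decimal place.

CrCl = (140 − 23) × 65.7 / (72 × 1.4) = 7686.9 / 100.80 ≈ 76.3 mL/min

76.3 mL/min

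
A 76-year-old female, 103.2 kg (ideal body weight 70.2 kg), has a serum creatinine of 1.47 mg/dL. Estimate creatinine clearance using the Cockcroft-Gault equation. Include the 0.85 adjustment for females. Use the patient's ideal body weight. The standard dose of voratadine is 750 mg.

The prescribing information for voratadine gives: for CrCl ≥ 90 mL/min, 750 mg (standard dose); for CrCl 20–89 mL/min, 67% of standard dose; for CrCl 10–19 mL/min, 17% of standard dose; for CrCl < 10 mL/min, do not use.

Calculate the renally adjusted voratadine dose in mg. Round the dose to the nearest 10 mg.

500 mg

CrCl = (140 − 76) × 70.2 / (72 × 1.47) × 0.85 = 4492.8 / 105.84 × 0.85 ≈ 36.1 mL/min
CrCl ≈ 36 mL/min → bracket 20–89 mL/min.
67% of 750 mg = 502.5 mg → 500 mg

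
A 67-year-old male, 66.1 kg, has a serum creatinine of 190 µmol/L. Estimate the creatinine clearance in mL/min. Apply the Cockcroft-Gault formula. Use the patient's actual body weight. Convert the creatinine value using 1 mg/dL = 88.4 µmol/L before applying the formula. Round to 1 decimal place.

31.2 mL/min

SCr = 190 / 88.4 = 2.149 mg/dL
CrCl = (140 − 67) × 66.1 / (72 × 2.149) = 4825.3 / 154.73 ≈ 31.2 mL/min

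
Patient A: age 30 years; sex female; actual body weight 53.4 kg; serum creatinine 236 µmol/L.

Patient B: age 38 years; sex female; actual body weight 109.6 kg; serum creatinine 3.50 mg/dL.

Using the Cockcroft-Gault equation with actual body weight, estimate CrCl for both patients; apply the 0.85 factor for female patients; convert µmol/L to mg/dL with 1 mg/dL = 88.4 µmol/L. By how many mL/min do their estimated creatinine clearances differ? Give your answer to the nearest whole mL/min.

12 mL/min

Patient A: SCr = 236 / 88.4 = 2.67 mg/dL
Patient A: CrCl = (140 − 30) × 53.4 / (72 × 2.67) × 0.85 = 5874.0 / 192.24 × 0.85 ≈ 26.0 mL/min
Patient B: CrCl = (140 − 38) × 109.6 / (72 × 3.5) × 0.85 = 11179.2 / 252.00 × 0.85 ≈ 37.7 mL/min
|26.0 − 37.7| = 11.7 mL/min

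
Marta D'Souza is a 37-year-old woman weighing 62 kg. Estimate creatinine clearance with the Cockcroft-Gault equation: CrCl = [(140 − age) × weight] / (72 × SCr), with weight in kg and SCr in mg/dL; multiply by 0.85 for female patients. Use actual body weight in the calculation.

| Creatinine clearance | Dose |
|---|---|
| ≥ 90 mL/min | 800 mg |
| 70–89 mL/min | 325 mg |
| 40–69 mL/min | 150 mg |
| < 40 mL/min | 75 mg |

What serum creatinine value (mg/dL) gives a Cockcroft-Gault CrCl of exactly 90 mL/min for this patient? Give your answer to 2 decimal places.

Standard dose requires CrCl ≥ 90 mL/min.
Set (140 − 37) × 62 × 0.85 / (72 × SCr) = 90
SCr = (140 − 37) × 62 × 0.85 / (72 × 90) = 0.838 mg/dL

0.84 mg/dL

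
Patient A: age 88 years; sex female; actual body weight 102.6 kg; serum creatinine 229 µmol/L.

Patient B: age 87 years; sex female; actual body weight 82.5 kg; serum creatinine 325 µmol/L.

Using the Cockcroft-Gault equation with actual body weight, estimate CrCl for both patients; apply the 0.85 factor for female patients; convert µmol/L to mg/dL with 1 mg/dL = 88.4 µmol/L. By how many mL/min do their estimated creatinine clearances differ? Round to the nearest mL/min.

Patient A: SCr = 229 / 88.4 = 2.59 mg/dL
Patient A: CrCl = (140 − 88) × 102.6 / (72 × 2.59) × 0.85 = 5335.2 / 186.48 × 0.85 ≈ 24.3 mL/min
Patient B: SCr = 325 / 88.4 = 3.676 mg/dL
Patient B: CrCl = (140 − 87) × 82.5 / (72 × 3.676) × 0.85 = 4372.5 / 264.67 × 0.85 ≈ 14.0 mL/min
|24.3 − 14.0| = 10.3 mL/min

10 mL/min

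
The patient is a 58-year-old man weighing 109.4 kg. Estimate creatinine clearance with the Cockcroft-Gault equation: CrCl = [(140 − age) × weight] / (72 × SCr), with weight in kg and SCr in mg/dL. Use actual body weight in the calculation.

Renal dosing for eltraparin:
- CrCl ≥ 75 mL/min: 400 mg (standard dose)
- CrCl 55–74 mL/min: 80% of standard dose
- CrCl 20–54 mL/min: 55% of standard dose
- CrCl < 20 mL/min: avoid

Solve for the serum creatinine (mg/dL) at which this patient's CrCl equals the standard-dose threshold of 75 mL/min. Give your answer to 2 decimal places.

Standard dose requires CrCl ≥ 75 mL/min.
Set (140 − 58) × 109.4 / (72 × SCr) = 75
SCr = (140 − 58) × 109.4 / (72 × 75) = 1.661 mg/dL

1.66 mg/dL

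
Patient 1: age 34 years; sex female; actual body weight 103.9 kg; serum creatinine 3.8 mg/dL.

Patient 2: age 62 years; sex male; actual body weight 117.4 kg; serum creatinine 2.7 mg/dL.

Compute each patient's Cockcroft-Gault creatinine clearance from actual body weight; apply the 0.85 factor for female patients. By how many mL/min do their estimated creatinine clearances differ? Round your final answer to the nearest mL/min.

13 mL/min

Patient 1: CrCl = (140 − 34) × 103.9 / (72 × 3.8) × 0.85 = 11013.4 / 273.60 × 0.85 ≈ 34.2 mL/min
Patient 2: CrCl = (140 − 62) × 117.4 / (72 × 2.7) = 9157.2 / 194.40 ≈ 47.1 mL/min
|34.2 − 47.1| = 12.9 mL/min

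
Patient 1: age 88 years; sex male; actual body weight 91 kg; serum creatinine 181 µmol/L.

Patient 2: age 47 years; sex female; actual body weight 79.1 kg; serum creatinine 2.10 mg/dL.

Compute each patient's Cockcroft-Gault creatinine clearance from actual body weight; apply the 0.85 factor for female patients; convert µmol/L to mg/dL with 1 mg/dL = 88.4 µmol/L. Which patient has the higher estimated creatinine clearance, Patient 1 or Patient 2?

Patient 2

Patient 1: SCr = 181 / 88.4 = 2.048 mg/dL
Patient 1: CrCl = (140 − 88) × 91 / (72 × 2.048) = 4732.0 / 147.46 ≈ 32.1 mL/min
Patient 2: CrCl = (140 − 47) × 79.1 / (72 × 2.1) × 0.85 = 7356.3 / 151.20 × 0.85 ≈ 41.4 mL/min
32.1 vs 41.4 mL/min → Patient 2 is higher.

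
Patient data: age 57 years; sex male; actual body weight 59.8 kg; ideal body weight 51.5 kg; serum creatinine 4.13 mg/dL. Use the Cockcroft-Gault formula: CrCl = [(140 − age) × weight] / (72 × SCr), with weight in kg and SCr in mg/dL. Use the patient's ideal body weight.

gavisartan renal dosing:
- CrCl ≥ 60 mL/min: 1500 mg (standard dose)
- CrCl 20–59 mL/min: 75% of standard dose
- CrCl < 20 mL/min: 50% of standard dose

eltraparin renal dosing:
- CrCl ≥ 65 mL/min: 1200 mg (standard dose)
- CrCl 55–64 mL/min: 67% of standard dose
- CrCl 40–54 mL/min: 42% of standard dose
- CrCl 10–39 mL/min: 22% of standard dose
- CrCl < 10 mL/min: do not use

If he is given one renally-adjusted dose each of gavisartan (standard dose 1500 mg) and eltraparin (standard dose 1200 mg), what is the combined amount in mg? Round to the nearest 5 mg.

CrCl = (140 − 57) × 51.5 / (72 × 4.13) = 4274.5 / 297.36 ≈ 14.4 mL/min
CrCl ≈ 14 mL/min.
gavisartan: < 20 mL/min → 50% of 1500 mg = 750 mg.
eltraparin: 10–39 mL/min → 22% of 1200 mg = 264 mg.
Total = 750 + 264 = 1014 mg.

1015 mg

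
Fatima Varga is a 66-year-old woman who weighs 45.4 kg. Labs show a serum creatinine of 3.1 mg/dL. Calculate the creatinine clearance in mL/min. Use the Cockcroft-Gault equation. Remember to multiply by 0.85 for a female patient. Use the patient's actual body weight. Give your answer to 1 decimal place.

12.8 mL/min

CrCl = (140 − 66) × 45.4 / (72 × 3.1) × 0.85 = 3359.6 / 223.20 × 0.85 ≈ 12.8 mL/min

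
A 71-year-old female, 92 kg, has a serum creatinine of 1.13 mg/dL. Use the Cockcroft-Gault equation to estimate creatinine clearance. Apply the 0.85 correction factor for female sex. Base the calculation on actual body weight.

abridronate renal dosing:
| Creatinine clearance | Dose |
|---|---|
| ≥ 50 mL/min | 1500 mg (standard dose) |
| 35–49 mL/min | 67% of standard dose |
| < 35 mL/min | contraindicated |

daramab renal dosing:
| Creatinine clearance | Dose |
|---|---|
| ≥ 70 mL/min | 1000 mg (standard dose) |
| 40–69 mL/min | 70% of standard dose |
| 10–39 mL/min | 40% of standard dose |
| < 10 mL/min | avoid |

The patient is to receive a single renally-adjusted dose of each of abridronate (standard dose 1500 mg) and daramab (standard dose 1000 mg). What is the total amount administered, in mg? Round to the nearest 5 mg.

2200 mg

CrCl = (140 − 71) × 92 / (72 × 1.13) × 0.85 = 6348.0 / 81.36 × 0.85 ≈ 66.3 mL/min
CrCl ≈ 66 mL/min.
abridronate: ≥ 50 mL/min → 100% of 1500 mg = 1500 mg.
daramab: 40–69 mL/min → 70% of 1000 mg = 700 mg.
Total = 1500 + 700 = 2200 mg.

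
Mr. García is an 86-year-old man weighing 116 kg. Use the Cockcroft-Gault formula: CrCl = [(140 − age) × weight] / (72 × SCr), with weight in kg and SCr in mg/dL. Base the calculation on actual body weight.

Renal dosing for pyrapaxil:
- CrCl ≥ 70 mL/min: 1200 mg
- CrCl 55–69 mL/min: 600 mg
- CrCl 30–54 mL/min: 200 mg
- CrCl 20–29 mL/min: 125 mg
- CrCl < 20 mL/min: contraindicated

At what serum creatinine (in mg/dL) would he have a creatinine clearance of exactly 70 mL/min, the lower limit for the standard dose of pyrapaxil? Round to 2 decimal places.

1.24 mg/dL

Standard dose requires CrCl ≥ 70 mL/min.
Set (140 − 86) × 116 / (72 × SCr) = 70
SCr = (140 − 86) × 116 / (72 × 70) = 1.243 mg/dL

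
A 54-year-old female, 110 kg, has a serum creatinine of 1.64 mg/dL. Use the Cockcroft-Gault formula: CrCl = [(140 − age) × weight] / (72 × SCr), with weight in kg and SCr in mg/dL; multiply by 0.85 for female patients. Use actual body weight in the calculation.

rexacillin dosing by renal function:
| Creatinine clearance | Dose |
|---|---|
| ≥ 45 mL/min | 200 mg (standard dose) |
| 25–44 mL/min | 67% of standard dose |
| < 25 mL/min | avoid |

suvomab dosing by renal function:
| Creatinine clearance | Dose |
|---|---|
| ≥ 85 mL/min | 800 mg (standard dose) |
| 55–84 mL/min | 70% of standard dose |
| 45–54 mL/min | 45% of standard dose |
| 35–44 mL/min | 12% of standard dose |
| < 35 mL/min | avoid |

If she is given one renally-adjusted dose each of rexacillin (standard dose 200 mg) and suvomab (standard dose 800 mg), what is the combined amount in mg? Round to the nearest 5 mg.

760 mg

CrCl = (140 − 54) × 110 / (72 × 1.64) × 0.85 = 9460.0 / 118.08 × 0.85 ≈ 68.1 mL/min
CrCl ≈ 68 mL/min.
rexacillin: ≥ 45 mL/min → 100% of 200 mg = 200 mg.
suvomab: 55–84 mL/min → 70% of 800 mg = 560 mg.
Total = 200 + 560 = 760 mg.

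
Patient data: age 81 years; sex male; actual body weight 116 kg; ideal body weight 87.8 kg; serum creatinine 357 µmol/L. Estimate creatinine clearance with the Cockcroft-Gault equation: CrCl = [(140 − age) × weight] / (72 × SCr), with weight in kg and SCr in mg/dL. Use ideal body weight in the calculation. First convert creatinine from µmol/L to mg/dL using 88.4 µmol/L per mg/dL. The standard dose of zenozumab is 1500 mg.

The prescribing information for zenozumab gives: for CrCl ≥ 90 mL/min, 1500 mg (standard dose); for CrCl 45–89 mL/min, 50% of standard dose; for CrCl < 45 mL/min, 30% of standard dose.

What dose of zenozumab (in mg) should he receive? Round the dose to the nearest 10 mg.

SCr = 357 / 88.4 = 4.038 mg/dL
CrCl = (140 − 81) × 87.8 / (72 × 4.038) = 5180.2 / 290.74 ≈ 17.8 mL/min
CrCl ≈ 18 mL/min → bracket < 45 mL/min.
30% of 1500 mg = 450 mg

450 mg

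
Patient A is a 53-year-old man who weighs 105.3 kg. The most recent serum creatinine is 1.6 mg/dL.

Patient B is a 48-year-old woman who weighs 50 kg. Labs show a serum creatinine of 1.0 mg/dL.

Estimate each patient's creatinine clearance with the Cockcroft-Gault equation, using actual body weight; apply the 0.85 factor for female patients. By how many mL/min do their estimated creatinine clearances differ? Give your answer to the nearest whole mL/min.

Patient A: CrCl = (140 − 53) × 105.3 / (72 × 1.6) = 9161.1 / 115.20 ≈ 79.5 mL/min
Patient B: CrCl = (140 − 48) × 50 / (72 × 1) × 0.85 = 4600.0 / 72.00 × 0.85 ≈ 54.3 mL/min
|79.5 − 54.3| = 25.2 mL/min

25 mL/min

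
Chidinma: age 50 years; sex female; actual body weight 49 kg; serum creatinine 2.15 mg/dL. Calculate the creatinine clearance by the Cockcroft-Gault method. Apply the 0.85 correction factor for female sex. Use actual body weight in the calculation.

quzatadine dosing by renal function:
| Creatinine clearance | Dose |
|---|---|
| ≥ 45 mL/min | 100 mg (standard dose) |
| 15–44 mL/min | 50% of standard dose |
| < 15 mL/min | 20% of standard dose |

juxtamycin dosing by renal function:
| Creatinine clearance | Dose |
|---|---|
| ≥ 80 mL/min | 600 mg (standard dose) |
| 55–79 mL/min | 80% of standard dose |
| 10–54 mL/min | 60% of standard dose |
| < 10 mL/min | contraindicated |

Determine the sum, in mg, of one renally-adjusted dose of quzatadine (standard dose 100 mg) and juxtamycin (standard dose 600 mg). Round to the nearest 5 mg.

410 mg

CrCl = (140 − 50) × 49 / (72 × 2.15) × 0.85 = 4410.0 / 154.80 × 0.85 ≈ 24.2 mL/min
CrCl ≈ 24 mL/min.
quzatadine: 15–44 mL/min → 50% of 100 mg = 50 mg.
juxtamycin: 10–54 mL/min → 60% of 600 mg = 360 mg.
Total = 50 + 360 = 410 mg.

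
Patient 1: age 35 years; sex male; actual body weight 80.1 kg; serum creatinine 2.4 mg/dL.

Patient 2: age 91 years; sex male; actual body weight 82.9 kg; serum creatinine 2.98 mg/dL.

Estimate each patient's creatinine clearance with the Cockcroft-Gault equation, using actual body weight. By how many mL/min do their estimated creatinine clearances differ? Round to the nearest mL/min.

30 mL/min

Patient 1: CrCl = (140 − 35) × 80.1 / (72 × 2.4) = 8410.5 / 172.80 ≈ 48.7 mL/min
Patient 2: CrCl = (140 − 91) × 82.9 / (72 × 2.98) = 4062.1 / 214.56 ≈ 18.9 mL/min
|48.7 − 18.9| = 29.8 mL/min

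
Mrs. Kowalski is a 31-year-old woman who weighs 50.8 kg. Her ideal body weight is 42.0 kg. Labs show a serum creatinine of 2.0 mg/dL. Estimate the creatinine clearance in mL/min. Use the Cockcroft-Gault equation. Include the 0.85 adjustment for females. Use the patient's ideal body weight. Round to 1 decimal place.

27.0 mL/min

CrCl = (140 − 31) × 42 / (72 × 2) × 0.85 = 4578.0 / 144.00 × 0.85 ≈ 27.0 mL/min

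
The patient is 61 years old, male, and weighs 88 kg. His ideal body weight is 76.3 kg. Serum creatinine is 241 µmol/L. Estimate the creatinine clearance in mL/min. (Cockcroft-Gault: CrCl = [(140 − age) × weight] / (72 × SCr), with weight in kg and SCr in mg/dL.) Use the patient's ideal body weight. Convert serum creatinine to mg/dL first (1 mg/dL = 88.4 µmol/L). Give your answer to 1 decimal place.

SCr = 241 / 88.4 = 2.726 mg/dL
CrCl = (140 − 61) × 76.3 / (72 × 2.726) = 6027.7 / 196.27 ≈ 30.7 mL/min

30.7 mL/min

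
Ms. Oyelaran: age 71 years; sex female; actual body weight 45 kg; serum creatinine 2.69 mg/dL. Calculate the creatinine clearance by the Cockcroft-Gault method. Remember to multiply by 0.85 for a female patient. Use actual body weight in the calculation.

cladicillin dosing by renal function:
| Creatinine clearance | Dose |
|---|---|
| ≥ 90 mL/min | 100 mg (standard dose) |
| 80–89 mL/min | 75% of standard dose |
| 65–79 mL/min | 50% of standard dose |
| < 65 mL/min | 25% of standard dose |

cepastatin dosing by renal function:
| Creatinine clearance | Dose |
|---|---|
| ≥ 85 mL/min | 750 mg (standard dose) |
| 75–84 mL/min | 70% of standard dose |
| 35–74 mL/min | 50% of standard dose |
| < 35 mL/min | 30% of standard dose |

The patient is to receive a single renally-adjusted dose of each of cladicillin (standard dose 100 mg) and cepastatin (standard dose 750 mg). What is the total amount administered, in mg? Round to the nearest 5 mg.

250 mg

CrCl = (140 − 71) × 45 / (72 × 2.69) × 0.85 = 3105.0 / 193.68 × 0.85 ≈ 13.6 mL/min
CrCl ≈ 14 mL/min.
cladicillin: < 65 mL/min → 25% of 100 mg = 25 mg.
cepastatin: < 35 mL/min → 30% of 750 mg = 225 mg.
Total = 25 + 225 = 250 mg.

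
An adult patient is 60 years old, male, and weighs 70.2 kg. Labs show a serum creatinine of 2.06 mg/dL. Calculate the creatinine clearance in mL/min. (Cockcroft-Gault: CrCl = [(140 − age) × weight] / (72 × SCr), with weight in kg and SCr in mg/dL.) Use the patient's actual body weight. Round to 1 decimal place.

37.9 mL/min

CrCl = (140 − 60) × 70.2 / (72 × 2.06) = 5616.0 / 148.32 ≈ 37.9 mL/min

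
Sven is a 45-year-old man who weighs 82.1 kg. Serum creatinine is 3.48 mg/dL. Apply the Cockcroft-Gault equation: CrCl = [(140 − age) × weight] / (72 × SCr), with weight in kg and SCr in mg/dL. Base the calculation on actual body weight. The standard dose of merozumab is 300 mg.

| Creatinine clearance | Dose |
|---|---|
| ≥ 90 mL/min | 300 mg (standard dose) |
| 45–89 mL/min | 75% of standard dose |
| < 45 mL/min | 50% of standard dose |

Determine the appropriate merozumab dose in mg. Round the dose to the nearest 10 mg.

150 mg

CrCl = (140 − 45) × 82.1 / (72 × 3.48) = 7799.5 / 250.56 ≈ 31.1 mL/min
CrCl ≈ 31 mL/min → bracket < 45 mL/min.
50% of 300 mg = 150 mg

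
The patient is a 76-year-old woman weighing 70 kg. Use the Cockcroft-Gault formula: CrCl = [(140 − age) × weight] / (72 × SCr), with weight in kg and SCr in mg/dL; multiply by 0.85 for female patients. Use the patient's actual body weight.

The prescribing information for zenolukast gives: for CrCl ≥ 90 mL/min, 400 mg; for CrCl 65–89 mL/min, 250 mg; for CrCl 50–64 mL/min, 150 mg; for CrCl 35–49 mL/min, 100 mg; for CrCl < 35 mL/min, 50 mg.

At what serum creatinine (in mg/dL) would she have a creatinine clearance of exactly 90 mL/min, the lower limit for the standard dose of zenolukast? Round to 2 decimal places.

Standard dose requires CrCl ≥ 90 mL/min.
Set (140 − 76) × 70 × 0.85 / (72 × SCr) = 90
SCr = (140 − 76) × 70 × 0.85 / (72 × 90) = 0.588 mg/dL

0.59 mg/dL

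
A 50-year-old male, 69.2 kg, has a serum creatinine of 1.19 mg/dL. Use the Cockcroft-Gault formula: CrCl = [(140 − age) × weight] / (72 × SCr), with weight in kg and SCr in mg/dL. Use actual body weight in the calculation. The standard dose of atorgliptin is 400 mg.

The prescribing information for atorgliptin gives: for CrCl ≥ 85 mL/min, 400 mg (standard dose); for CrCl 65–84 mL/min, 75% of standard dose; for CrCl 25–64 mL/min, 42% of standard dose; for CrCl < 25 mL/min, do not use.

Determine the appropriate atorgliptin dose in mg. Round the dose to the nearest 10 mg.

300 mg

CrCl = (140 − 50) × 69.2 / (72 × 1.19) = 6228.0 / 85.68 ≈ 72.7 mL/min
CrCl ≈ 73 mL/min → bracket 65–84 mL/min.
75% of 400 mg = 300 mg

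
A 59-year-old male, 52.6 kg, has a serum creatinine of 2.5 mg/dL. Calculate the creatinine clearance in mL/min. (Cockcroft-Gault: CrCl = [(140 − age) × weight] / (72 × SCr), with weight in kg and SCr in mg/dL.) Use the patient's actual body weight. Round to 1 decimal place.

23.7 mL/min

CrCl = (140 − 59) × 52.6 / (72 × 2.5) = 4260.6 / 180.00 ≈ 23.7 mL/min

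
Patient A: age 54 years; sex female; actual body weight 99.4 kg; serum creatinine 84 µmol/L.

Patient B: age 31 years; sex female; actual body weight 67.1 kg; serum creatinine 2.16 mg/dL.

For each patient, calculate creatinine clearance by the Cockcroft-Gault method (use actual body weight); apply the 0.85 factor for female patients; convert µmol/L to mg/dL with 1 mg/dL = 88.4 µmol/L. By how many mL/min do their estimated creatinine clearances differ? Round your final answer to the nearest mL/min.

66 mL/min

Patient A: SCr = 84 / 88.4 = 0.95 mg/dL
Patient A: CrCl = (140 − 54) × 99.4 / (72 × 0.95) × 0.85 = 8548.4 / 68.40 × 0.85 ≈ 106.2 mL/min
Patient B: CrCl = (140 − 31) × 67.1 / (72 × 2.16) × 0.85 = 7313.9 / 155.52 × 0.85 ≈ 40.0 mL/min
|106.2 − 40.0| = 66.2 mL/min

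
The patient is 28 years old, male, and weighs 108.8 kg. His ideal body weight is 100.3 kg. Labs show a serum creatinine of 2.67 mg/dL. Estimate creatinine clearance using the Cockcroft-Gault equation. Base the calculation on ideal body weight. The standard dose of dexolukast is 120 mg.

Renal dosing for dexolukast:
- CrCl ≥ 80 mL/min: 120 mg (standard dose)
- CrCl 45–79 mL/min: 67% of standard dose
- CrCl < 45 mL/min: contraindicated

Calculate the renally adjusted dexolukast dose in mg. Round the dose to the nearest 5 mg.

80 mg

CrCl = (140 − 28) × 100.3 / (72 × 2.67) = 11233.6 / 192.24 ≈ 58.4 mL/min
CrCl ≈ 58 mL/min → bracket 45–79 mL/min.
67% of 120 mg = 80.4 mg → 80 mg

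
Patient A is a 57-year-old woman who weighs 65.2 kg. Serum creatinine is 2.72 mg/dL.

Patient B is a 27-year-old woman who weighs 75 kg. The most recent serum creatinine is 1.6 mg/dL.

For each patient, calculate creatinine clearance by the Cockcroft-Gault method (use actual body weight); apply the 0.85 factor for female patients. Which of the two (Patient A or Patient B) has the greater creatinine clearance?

Patient B

Patient A: CrCl = (140 − 57) × 65.2 / (72 × 2.72) × 0.85 = 5411.6 / 195.84 × 0.85 ≈ 23.5 mL/min
Patient B: CrCl = (140 − 27) × 75 / (72 × 1.6) × 0.85 = 8475.0 / 115.20 × 0.85 ≈ 62.5 mL/min
23.5 vs 62.5 mL/min → Patient B is higher.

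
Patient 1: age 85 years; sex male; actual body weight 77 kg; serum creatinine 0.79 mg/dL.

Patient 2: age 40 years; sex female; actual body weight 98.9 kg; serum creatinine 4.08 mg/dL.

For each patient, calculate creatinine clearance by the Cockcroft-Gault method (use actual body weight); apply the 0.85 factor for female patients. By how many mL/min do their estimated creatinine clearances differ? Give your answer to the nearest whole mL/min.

46 mL/min

Patient 1: CrCl = (140 − 85) × 77 / (72 × 0.79) = 4235.0 / 56.88 ≈ 74.5 mL/min
Patient 2: CrCl = (140 − 40) × 98.9 / (72 × 4.08) × 0.85 = 9890.0 / 293.76 × 0.85 ≈ 28.6 mL/min
|74.5 − 28.6| = 45.9 mL/min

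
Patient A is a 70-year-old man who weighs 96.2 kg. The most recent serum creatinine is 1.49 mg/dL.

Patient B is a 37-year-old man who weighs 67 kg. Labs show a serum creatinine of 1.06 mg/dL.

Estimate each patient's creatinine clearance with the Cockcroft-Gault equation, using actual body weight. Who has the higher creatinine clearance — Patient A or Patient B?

Patient A: CrCl = (140 − 70) × 96.2 / (72 × 1.49) = 6734.0 / 107.28 ≈ 62.8 mL/min
Patient B: CrCl = (140 − 37) × 67 / (72 × 1.06) = 6901.0 / 76.32 ≈ 90.4 mL/min
62.8 vs 90.4 mL/min → Patient B is higher.

Patient B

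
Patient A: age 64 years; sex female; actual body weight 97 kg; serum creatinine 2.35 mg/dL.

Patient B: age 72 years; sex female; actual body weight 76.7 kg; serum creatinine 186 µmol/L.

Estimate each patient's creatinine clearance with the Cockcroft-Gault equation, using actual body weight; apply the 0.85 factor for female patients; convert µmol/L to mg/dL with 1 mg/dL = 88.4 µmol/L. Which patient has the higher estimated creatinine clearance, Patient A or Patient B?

Patient A

Patient A: CrCl = (140 − 64) × 97 / (72 × 2.35) × 0.85 = 7372.0 / 169.20 × 0.85 ≈ 37.0 mL/min
Patient B: SCr = 186 / 88.4 = 2.104 mg/dL
Patient B: CrCl = (140 − 72) × 76.7 / (72 × 2.104) × 0.85 = 5215.6 / 151.49 × 0.85 ≈ 29.3 mL/min
37.0 vs 29.3 mL/min → Patient A is higher.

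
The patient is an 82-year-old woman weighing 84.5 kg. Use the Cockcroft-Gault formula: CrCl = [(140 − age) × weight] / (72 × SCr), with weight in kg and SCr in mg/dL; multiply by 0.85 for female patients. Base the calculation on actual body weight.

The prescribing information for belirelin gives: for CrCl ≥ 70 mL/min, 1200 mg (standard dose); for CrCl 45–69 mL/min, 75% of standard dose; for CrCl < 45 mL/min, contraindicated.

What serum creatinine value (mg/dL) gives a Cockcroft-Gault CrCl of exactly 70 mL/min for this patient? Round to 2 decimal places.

0.83 mg/dL

Standard dose requires CrCl ≥ 70 mL/min.
Set (140 − 82) × 84.5 × 0.85 / (72 × SCr) = 70
SCr = (140 − 82) × 84.5 × 0.85 / (72 × 70) = 0.827 mg/dL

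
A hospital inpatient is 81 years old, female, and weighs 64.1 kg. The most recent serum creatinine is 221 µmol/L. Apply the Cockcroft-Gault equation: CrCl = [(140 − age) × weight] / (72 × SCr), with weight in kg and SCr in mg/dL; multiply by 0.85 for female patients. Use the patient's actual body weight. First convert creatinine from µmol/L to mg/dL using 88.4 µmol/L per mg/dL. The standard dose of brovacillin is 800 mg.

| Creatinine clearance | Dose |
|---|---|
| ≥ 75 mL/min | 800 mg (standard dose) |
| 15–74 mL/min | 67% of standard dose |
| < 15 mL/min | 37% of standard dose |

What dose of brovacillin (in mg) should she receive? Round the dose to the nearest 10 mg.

540 mg

SCr = 221 / 88.4 = 2.5 mg/dL
CrCl = (140 − 81) × 64.1 / (72 × 2.5) × 0.85 = 3781.9 / 180.00 × 0.85 ≈ 17.9 mL/min
CrCl ≈ 18 mL/min → bracket 15–74 mL/min.
67% of 800 mg = 536 mg → 540 mg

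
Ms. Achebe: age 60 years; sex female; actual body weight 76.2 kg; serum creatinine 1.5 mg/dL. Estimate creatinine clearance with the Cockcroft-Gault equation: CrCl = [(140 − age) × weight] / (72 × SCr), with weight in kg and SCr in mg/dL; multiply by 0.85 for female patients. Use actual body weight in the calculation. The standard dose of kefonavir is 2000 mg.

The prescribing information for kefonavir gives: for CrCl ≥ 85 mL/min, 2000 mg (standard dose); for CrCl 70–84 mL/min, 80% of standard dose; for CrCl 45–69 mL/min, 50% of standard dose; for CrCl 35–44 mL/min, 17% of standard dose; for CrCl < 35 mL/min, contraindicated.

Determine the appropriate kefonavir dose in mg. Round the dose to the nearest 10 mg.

CrCl = (140 − 60) × 76.2 / (72 × 1.5) × 0.85 = 6096.0 / 108.00 × 0.85 ≈ 48.0 mL/min
CrCl ≈ 48 mL/min → bracket 45–69 mL/min.
50% of 2000 mg = 1000 mg

1000 mg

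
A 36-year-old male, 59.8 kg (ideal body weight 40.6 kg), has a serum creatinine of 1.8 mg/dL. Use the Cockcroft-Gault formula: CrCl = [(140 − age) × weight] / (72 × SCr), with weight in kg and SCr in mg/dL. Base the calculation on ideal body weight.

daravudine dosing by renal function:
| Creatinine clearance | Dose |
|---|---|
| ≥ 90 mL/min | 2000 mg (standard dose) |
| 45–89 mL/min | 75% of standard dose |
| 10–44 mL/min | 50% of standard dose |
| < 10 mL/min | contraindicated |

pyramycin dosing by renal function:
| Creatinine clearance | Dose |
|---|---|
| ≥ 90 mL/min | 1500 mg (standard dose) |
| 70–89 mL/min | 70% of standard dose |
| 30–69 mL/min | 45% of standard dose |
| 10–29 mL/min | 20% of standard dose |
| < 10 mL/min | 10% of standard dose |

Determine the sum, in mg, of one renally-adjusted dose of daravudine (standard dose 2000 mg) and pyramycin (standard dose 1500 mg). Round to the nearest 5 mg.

1675 mg

CrCl = (140 − 36) × 40.6 / (72 × 1.8) = 4222.4 / 129.60 ≈ 32.6 mL/min
CrCl ≈ 33 mL/min.
daravudine: 10–44 mL/min → 50% of 2000 mg = 1000 mg.
pyramycin: 30–69 mL/min → 45% of 1500 mg = 675 mg.
Total = 1000 + 675 = 1675 mg.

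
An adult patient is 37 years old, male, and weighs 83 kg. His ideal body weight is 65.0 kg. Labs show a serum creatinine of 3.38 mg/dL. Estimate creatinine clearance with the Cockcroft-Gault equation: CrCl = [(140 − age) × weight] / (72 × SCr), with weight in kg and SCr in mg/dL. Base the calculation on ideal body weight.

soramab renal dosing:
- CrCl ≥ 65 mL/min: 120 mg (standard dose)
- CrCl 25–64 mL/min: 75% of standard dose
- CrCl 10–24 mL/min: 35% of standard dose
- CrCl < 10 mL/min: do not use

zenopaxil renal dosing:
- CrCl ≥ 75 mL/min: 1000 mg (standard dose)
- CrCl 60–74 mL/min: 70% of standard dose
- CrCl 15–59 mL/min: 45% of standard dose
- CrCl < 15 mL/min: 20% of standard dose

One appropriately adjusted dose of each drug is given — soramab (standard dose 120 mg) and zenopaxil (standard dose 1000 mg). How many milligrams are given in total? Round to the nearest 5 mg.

CrCl = (140 − 37) × 65 / (72 × 3.38) = 6695.0 / 243.36 ≈ 27.5 mL/min
CrCl ≈ 28 mL/min.
soramab: 25–64 mL/min → 75% of 120 mg = 90 mg.
zenopaxil: 15–59 mL/min → 45% of 1000 mg = 450 mg.
Total = 90 + 450 = 540 mg.

540 mg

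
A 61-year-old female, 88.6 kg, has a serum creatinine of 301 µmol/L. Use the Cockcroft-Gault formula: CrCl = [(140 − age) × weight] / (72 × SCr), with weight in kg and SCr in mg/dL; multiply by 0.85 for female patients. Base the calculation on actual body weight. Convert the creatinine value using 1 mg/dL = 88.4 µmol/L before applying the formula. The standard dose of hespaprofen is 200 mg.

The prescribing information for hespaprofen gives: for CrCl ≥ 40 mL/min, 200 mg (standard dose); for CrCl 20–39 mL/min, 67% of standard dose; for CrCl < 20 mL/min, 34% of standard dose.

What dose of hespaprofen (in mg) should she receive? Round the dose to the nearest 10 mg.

SCr = 301 / 88.4 = 3.405 mg/dL
CrCl = (140 − 61) × 88.6 / (72 × 3.405) × 0.85 = 6999.4 / 245.16 × 0.85 ≈ 24.3 mL/min
CrCl ≈ 24 mL/min → bracket 20–39 mL/min.
67% of 200 mg = 134 mg → 130 mg

130 mg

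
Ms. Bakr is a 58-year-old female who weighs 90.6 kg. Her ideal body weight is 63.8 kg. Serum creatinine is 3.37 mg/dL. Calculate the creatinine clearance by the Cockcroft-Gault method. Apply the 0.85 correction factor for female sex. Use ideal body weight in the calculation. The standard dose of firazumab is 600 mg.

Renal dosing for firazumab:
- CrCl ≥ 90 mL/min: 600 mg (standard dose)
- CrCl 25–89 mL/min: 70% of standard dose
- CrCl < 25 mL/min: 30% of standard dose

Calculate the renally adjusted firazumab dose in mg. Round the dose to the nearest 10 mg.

180 mg

CrCl = (140 − 58) × 63.8 / (72 × 3.37) × 0.85 = 5231.6 / 242.64 × 0.85 ≈ 18.3 mL/min
CrCl ≈ 18 mL/min → bracket < 25 mL/min.
30% of 600 mg = 180 mg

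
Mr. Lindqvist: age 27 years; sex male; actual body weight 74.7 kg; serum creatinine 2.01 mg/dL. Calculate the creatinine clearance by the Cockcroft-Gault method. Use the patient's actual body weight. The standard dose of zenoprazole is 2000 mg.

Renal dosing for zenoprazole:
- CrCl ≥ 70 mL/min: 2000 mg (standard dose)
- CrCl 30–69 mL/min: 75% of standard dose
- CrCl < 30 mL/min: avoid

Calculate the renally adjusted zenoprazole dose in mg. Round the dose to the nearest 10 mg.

1500 mg

CrCl = (140 − 27) × 74.7 / (72 × 2.01) = 8441.1 / 144.72 ≈ 58.3 mL/min
CrCl ≈ 58 mL/min → bracket 30–69 mL/min.
75% of 2000 mg = 1500 mg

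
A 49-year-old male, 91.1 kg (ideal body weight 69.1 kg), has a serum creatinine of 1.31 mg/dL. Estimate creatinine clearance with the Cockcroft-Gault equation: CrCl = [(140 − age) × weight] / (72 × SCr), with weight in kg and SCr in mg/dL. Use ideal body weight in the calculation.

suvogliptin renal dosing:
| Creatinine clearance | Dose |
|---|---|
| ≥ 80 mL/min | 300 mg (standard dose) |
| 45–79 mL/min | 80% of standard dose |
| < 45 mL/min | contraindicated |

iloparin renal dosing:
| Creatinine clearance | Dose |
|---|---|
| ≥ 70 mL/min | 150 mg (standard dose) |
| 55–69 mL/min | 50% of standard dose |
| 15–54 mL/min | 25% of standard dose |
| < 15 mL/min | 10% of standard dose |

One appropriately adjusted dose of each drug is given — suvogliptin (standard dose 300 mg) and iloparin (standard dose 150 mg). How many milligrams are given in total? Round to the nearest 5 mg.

CrCl = (140 − 49) × 69.1 / (72 × 1.31) = 6288.1 / 94.32 ≈ 66.7 mL/min
CrCl ≈ 67 mL/min.
suvogliptin: 45–79 mL/min → 80% of 300 mg = 240 mg.
iloparin: 55–69 mL/min → 50% of 150 mg = 75 mg.
Total = 240 + 75 = 315 mg.

315 mg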